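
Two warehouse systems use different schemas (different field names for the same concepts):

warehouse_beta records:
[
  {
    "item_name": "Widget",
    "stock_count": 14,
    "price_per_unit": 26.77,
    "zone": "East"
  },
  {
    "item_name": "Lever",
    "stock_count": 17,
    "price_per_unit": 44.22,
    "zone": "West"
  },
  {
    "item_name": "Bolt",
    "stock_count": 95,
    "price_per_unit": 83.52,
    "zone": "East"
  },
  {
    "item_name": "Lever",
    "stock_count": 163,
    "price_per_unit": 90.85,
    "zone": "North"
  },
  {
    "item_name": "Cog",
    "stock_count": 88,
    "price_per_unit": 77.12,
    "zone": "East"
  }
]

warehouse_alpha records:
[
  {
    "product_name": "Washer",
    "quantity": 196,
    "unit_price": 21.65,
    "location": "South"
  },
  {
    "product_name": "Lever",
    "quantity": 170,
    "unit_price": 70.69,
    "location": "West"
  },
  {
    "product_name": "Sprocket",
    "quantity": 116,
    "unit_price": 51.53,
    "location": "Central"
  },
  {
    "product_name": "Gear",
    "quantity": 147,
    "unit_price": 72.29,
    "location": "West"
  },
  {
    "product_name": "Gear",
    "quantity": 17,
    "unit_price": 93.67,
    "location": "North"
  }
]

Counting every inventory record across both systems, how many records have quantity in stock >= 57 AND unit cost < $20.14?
0

Schema mappings:
- "stock_count" (warehouse_beta) = "quantity" (warehouse_alpha) = quantity
- "price_per_unit" (warehouse_beta) = "unit_price" (warehouse_alpha) = unit cost

Records meeting both conditions in warehouse_beta: 0
Records meeting both conditions in warehouse_alpha: 0

Total: 0 + 0 = 0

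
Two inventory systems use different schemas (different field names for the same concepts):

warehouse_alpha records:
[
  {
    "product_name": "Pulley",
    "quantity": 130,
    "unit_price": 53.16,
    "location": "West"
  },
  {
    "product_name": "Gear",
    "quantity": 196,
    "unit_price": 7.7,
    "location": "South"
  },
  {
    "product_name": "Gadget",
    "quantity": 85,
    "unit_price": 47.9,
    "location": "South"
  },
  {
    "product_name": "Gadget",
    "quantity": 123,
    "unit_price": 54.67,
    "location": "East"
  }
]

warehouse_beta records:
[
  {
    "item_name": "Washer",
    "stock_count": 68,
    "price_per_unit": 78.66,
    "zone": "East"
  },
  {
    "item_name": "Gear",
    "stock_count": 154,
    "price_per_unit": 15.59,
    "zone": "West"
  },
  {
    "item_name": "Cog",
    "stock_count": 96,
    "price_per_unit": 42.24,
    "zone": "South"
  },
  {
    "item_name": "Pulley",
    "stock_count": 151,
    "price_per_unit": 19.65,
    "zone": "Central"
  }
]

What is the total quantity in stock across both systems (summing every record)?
1003

To reconcile these schemas, identify the field holding the quantity in stock in each system:
1. In warehouse_alpha it is "quantity"
2. In warehouse_beta it is "stock_count"

From warehouse_alpha: 130 + 196 + 85 + 123 = 534
From warehouse_beta: 68 + 154 + 96 + 151 = 469

Total: 534 + 469 = 1003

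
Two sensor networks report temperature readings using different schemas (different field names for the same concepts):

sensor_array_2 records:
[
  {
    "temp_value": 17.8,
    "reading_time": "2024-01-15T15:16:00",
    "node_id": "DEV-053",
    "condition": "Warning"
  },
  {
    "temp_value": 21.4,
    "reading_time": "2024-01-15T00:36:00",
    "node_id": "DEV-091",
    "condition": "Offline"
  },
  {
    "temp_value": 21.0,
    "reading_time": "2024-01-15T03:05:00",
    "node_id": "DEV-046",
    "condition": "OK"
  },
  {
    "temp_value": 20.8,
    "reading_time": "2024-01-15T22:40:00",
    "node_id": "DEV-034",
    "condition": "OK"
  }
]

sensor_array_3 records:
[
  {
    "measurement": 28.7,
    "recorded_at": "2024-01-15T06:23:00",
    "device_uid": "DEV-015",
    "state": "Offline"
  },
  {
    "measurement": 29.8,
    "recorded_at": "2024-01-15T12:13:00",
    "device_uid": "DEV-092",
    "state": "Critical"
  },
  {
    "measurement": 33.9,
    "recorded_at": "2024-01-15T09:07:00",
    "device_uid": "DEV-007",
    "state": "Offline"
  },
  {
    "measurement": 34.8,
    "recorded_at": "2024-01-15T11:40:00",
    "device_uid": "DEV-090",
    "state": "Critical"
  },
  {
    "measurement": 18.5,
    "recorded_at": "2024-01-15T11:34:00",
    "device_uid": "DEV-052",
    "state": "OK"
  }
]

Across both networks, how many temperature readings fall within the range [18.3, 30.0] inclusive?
6

Schema mapping: "temp_value" (sensor_array_2) = "measurement" (sensor_array_3) = temperature

Readings in [18.3, 30.0] from sensor_array_2: 3
Readings in [18.3, 30.0] from sensor_array_3: 3

Total count: 3 + 3 = 6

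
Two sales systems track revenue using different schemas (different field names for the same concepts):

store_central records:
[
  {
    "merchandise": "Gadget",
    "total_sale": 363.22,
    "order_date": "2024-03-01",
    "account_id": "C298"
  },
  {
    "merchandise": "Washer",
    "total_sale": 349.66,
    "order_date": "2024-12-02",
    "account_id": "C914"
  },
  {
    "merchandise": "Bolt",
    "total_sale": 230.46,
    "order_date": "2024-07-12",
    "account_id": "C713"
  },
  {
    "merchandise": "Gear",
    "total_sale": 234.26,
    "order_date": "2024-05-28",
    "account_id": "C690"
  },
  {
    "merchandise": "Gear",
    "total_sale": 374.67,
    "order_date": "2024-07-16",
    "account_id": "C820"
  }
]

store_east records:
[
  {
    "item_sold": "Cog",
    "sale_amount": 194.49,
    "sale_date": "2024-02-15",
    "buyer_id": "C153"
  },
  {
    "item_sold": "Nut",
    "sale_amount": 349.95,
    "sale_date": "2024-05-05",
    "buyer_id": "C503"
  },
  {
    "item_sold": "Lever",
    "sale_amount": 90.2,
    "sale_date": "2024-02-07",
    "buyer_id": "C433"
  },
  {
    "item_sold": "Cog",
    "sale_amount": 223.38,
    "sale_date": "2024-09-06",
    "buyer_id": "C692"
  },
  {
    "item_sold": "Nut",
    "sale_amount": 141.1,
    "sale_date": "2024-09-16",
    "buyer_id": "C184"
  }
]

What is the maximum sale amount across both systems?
374.67

Reconcile: "total_sale" (store_central) = "sale_amount" (store_east) = sale amount

Maximum in store_central: 374.67
Maximum in store_east: 349.95

Overall maximum: max(374.67, 349.95) = 374.67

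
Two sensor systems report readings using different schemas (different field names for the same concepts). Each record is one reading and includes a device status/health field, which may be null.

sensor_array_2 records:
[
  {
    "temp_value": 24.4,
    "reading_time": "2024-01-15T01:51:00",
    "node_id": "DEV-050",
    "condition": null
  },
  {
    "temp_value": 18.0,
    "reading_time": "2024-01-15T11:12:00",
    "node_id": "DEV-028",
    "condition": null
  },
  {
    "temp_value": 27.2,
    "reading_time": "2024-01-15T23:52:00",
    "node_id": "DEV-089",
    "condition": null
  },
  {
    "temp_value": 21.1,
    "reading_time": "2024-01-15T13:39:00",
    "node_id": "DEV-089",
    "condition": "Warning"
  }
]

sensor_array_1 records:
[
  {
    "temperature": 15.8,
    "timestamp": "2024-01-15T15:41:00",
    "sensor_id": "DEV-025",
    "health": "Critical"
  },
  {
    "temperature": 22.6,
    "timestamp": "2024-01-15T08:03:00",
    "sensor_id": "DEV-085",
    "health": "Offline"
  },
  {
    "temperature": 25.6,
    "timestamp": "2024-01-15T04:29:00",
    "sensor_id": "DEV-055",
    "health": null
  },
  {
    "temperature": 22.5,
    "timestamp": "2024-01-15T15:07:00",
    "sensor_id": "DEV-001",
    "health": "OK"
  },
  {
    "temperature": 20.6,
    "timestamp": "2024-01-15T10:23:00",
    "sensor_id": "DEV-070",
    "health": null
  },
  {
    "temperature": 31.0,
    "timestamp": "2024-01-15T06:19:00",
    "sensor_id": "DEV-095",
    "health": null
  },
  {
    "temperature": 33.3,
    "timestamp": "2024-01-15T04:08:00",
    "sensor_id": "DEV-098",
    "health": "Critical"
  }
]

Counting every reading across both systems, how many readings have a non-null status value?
5

Schema mapping: "condition" (sensor_array_2) = "health" (sensor_array_1) = status

Non-null in sensor_array_2: 1
Non-null in sensor_array_1: 4

Total non-null: 1 + 4 = 5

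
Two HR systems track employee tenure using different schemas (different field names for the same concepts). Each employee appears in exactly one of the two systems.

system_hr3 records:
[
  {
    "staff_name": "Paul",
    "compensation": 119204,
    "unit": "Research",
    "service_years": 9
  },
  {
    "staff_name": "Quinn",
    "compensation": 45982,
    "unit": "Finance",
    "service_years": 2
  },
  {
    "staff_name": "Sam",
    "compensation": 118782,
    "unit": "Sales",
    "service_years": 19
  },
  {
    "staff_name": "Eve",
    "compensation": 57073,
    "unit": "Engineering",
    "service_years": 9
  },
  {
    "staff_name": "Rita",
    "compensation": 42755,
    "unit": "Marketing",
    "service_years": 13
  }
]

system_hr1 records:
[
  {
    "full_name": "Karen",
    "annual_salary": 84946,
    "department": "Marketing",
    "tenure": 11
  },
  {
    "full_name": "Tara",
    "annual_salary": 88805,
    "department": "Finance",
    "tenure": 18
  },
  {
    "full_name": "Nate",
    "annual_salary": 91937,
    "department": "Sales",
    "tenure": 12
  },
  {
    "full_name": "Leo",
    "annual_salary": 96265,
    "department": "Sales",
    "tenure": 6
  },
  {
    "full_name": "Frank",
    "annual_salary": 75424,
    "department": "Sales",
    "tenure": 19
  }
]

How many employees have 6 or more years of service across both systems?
9

Reconcile schemas: "service_years" (system_hr3) = "tenure" (system_hr1) = years of service

From system_hr3: 4 employees with >= 6 years
From system_hr1: 5 employees with >= 6 years

Total: 4 + 5 = 9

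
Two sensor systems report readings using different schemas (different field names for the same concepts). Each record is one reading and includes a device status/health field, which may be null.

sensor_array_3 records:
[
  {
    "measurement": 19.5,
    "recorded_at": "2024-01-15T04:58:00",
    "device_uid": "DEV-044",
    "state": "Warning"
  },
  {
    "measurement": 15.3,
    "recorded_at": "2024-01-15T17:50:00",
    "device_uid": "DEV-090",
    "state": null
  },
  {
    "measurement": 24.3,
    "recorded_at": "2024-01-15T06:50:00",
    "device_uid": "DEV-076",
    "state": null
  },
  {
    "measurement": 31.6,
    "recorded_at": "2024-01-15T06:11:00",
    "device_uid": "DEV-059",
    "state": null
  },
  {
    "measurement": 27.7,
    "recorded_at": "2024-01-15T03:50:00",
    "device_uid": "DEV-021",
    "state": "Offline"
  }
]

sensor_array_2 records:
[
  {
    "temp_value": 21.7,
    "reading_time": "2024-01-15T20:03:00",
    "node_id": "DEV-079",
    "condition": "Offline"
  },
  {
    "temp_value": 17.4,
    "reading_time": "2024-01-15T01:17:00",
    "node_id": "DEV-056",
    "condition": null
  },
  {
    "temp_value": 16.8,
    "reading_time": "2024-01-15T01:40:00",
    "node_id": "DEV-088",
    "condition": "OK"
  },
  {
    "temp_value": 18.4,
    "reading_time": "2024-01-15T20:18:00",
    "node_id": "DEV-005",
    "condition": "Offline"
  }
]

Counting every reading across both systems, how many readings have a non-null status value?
5

Schema mapping: "state" (sensor_array_3) = "condition" (sensor_array_2) = status

Non-null in sensor_array_3: 2
Non-null in sensor_array_2: 3

Total non-null: 2 + 3 = 5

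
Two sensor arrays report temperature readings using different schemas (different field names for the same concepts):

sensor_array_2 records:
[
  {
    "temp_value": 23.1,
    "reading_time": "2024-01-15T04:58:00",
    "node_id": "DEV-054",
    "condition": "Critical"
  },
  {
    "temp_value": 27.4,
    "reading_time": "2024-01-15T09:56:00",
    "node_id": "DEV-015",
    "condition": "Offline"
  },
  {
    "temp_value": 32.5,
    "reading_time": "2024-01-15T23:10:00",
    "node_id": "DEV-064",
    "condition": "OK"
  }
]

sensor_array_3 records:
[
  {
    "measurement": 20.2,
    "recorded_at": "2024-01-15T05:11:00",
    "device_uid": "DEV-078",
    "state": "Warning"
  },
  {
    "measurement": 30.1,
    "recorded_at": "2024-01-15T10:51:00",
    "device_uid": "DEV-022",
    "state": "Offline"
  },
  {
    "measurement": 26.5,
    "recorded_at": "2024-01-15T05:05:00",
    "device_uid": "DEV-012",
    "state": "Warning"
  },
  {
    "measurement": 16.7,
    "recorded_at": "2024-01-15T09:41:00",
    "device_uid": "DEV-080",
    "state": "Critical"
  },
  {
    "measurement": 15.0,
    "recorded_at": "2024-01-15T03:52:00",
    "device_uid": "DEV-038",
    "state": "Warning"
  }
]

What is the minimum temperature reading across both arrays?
15.0

Schema mapping: "temp_value" (sensor_array_2) = "measurement" (sensor_array_3) = temperature reading

Minimum in sensor_array_2: 23.1
Minimum in sensor_array_3: 15.0

Overall minimum: min(23.1, 15.0) = 15.0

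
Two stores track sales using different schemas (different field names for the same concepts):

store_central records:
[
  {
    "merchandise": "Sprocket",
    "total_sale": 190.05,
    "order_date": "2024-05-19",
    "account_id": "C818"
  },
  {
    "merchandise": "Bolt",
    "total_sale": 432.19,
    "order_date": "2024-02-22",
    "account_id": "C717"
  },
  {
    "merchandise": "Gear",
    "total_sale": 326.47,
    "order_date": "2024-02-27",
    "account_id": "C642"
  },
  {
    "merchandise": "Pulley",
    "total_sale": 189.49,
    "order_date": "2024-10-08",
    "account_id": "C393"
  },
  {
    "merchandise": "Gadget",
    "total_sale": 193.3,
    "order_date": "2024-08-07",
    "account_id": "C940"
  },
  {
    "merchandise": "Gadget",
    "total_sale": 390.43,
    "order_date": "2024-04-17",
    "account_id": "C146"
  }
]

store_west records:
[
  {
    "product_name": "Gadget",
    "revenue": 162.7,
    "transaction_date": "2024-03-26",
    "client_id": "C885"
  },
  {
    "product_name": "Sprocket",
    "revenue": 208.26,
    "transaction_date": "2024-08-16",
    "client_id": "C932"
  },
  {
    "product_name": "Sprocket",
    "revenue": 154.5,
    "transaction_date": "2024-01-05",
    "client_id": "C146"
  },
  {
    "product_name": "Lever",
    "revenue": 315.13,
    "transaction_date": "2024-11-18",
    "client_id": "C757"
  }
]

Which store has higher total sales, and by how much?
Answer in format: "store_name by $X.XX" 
store_central by $881.34

Schema mapping: "total_sale" (store_central) = "revenue" (store_west) = sale amount

Total for store_central: 1721.93
Total for store_west: 840.59

Difference: |1721.93 - 840.59| = 881.34
store_central has higher sales by $881.34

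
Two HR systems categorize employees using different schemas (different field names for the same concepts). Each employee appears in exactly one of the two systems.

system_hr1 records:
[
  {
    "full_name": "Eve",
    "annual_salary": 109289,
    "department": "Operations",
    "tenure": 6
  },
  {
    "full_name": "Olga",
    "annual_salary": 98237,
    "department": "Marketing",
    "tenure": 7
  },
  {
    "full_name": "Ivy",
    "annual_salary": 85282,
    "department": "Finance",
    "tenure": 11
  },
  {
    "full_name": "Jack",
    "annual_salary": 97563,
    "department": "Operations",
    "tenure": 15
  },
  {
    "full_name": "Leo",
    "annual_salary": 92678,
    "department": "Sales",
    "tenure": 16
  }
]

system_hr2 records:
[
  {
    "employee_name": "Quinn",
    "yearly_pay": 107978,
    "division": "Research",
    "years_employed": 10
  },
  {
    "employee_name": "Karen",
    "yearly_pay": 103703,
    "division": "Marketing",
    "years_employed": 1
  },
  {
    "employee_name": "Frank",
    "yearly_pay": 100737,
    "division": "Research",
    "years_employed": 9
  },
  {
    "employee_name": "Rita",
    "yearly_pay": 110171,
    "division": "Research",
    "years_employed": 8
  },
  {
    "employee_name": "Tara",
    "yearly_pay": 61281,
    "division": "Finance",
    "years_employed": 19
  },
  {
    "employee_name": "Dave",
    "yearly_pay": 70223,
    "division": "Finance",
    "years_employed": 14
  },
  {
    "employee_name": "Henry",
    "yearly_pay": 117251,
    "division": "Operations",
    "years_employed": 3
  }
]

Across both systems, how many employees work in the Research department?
3

Schema mapping: "department" (system_hr1) = "division" (system_hr2) = department

Research employees in system_hr1: 0
Research employees in system_hr2: 3

Total in Research: 0 + 3 = 3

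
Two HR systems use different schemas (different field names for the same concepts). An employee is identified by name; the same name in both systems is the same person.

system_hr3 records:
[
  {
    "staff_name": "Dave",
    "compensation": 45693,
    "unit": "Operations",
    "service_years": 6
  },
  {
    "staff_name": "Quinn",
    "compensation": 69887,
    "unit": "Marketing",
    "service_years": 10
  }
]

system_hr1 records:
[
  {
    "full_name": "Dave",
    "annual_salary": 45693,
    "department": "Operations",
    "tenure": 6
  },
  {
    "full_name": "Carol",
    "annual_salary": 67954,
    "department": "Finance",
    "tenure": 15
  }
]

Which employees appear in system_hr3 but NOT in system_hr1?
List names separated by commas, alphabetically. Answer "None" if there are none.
Quinn

Schema mapping: "staff_name" (system_hr3) = "full_name" (system_hr1) = employee name

Names in system_hr3: ['Dave', 'Quinn']
Names in system_hr1: ['Carol', 'Dave']

In system_hr3 but not system_hr1: ['Quinn']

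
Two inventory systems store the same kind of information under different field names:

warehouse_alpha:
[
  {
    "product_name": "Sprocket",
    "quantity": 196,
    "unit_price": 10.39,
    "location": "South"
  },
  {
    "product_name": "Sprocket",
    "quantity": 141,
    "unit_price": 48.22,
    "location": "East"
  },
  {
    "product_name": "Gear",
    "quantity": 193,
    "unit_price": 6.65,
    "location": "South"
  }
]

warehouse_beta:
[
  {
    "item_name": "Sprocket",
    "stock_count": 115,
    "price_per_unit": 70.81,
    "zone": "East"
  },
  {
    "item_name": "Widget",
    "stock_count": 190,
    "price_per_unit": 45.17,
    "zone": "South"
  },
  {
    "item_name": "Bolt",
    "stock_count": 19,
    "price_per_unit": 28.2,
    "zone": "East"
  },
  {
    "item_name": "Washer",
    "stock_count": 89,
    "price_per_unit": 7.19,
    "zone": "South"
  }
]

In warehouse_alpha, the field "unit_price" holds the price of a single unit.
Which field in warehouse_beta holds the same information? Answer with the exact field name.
price_per_unit

In warehouse_alpha, "unit_price" holds the price of a single unit.
The fields in warehouse_beta are: "item_name", "stock_count", "price_per_unit", "zone".
"price_per_unit" is the match: the name refers to the same concept and its values are decimal currency amounts (e.g. 70.81, 45.17).
The other fields ("item_name", "stock_count", "zone") hold different kinds of data.

So "unit_price" in warehouse_alpha corresponds to "price_per_unit" in warehouse_beta.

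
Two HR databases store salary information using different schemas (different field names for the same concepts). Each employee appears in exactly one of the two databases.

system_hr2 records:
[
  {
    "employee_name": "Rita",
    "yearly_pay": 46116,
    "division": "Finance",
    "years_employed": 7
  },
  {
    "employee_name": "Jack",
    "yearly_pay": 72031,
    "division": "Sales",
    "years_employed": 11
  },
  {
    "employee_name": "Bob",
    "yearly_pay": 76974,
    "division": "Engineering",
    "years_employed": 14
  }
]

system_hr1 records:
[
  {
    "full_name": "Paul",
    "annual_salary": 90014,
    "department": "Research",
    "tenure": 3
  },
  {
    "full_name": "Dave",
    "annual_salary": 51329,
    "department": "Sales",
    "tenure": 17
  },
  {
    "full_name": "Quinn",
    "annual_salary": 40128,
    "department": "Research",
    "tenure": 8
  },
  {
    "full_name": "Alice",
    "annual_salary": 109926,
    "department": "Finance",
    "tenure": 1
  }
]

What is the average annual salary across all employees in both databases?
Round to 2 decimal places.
69502.57

Schema mapping: "yearly_pay" (system_hr2) = "annual_salary" (system_hr1) = annual salary

All salaries: [46116, 72031, 76974, 90014, 51329, 40128, 109926]
Sum: 486518
Count: 7
Average: 486518 / 7 = 69502.57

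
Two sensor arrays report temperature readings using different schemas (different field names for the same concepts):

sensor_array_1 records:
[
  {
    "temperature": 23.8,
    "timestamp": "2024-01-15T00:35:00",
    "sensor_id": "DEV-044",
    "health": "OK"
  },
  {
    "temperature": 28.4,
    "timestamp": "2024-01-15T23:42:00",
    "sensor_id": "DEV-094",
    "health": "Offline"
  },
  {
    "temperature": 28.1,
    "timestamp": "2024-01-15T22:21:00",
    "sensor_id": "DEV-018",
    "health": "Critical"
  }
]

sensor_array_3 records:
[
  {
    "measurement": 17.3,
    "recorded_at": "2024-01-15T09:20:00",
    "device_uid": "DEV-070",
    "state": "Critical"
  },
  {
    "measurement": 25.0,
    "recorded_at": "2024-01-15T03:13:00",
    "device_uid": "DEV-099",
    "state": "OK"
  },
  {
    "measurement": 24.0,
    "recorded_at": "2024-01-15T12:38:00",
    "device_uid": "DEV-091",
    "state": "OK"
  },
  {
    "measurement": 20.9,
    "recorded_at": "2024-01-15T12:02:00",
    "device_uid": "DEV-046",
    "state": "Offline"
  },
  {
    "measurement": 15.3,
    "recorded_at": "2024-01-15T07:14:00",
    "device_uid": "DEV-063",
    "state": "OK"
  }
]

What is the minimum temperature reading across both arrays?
15.3

Schema mapping: "temperature" (sensor_array_1) = "measurement" (sensor_array_3) = temperature reading

Minimum in sensor_array_1: 23.8
Minimum in sensor_array_3: 15.3

Overall minimum: min(23.8, 15.3) = 15.3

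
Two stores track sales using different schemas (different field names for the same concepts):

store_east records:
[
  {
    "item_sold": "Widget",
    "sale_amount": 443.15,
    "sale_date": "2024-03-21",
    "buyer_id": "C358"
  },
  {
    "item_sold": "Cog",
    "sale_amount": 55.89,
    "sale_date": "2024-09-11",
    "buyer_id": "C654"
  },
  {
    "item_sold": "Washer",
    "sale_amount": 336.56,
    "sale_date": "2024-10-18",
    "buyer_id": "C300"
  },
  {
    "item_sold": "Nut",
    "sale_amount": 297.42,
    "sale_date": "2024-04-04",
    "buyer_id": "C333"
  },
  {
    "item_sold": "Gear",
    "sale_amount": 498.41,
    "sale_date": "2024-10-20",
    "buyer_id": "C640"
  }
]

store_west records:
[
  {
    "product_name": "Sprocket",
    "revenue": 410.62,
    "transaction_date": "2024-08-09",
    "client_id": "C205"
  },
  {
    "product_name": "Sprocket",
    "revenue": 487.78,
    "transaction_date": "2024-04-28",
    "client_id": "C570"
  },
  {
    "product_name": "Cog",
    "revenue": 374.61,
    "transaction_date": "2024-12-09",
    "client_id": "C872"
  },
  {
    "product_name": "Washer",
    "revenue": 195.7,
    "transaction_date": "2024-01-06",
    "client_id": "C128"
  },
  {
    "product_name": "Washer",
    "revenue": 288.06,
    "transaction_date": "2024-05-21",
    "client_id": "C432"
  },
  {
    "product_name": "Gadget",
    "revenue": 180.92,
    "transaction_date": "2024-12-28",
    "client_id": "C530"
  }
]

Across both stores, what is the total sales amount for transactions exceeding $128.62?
3513.23

Schema mapping: "sale_amount" (store_east) = "revenue" (store_west) = sale amount

Sum of sales > $128.62 in store_east: 1575.54
Sum of sales > $128.62 in store_west: 1937.69

Total: 1575.54 + 1937.69 = 3513.23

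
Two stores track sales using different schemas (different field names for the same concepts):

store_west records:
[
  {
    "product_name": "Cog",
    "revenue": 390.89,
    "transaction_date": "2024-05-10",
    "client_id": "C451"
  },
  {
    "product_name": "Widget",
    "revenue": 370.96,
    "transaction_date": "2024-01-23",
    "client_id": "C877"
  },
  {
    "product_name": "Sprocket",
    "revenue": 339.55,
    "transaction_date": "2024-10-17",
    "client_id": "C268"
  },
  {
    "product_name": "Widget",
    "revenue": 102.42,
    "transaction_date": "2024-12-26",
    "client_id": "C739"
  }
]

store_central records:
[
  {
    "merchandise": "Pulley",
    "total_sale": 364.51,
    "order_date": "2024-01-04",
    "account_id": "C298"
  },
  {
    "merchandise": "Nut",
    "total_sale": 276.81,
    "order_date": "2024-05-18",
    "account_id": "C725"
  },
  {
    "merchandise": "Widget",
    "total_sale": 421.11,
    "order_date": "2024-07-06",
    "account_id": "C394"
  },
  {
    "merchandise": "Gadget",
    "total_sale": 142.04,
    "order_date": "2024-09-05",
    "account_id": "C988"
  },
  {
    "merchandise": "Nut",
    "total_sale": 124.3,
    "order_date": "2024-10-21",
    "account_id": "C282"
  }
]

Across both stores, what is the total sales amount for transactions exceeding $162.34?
2163.83

Schema mapping: "revenue" (store_west) = "total_sale" (store_central) = sale amount

Sum of sales > $162.34 in store_west: 1101.4
Sum of sales > $162.34 in store_central: 1062.43

Total: 1101.4 + 1062.43 = 2163.83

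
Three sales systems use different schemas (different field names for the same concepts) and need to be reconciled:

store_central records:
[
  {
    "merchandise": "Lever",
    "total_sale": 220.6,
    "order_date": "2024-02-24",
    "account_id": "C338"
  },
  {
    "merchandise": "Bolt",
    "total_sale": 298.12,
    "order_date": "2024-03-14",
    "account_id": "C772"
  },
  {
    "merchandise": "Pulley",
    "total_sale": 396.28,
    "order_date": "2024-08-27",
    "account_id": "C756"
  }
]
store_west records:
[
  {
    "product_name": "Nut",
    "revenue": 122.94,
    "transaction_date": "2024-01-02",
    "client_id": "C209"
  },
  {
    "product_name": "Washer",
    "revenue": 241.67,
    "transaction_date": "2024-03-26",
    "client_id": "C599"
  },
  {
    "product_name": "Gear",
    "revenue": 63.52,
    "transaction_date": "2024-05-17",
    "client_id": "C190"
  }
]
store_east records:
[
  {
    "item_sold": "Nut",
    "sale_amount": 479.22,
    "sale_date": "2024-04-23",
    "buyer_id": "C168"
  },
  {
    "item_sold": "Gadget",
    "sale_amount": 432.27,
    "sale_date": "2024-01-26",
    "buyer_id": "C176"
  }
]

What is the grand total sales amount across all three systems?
2254.62

Schema reconciliation - all amount fields map to sale amount:

store_central (total_sale): 915.0
store_west (revenue): 428.13
store_east (sale_amount): 911.49

Grand total: 2254.62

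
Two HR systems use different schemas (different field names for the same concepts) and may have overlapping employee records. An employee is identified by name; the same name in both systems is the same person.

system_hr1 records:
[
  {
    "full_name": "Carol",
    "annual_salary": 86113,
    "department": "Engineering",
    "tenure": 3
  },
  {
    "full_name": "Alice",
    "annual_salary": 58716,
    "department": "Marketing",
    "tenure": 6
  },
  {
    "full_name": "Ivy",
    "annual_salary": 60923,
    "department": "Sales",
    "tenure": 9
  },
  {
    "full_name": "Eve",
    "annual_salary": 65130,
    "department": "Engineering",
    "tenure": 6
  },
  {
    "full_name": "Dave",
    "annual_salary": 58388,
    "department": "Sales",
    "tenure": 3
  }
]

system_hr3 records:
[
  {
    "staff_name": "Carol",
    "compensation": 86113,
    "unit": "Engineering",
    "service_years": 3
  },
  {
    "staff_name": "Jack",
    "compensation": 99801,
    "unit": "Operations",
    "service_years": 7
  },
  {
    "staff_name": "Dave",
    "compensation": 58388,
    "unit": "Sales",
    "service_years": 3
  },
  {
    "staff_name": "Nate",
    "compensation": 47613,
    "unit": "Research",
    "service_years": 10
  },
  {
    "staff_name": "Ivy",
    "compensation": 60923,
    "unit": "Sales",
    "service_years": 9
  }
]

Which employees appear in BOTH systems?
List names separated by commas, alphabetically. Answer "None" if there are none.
Carol, Dave, Ivy

Schema mapping: "full_name" (system_hr1) = "staff_name" (system_hr3) = employee name

Names in system_hr1: ['Alice', 'Carol', 'Dave', 'Eve', 'Ivy']
Names in system_hr3: ['Carol', 'Dave', 'Ivy', 'Jack', 'Nate']

Intersection: ['Carol', 'Dave', 'Ivy']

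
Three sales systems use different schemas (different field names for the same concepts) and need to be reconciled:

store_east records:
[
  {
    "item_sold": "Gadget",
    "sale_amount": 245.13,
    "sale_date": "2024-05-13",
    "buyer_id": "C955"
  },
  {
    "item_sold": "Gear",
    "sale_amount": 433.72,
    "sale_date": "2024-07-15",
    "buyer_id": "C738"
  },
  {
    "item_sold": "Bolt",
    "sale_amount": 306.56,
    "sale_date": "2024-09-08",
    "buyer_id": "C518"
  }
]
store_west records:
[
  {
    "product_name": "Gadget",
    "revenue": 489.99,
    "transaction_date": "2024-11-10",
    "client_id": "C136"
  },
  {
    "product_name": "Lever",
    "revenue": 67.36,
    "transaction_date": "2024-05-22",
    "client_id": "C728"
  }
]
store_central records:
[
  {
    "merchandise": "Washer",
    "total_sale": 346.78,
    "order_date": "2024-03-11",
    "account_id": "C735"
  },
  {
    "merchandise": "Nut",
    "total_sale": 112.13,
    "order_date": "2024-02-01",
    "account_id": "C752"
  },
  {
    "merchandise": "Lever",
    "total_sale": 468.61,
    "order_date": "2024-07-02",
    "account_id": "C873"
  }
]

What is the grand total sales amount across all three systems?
2470.28

Schema reconciliation - all amount fields map to sale amount:

store_east (sale_amount): 985.41
store_west (revenue): 557.35
store_central (total_sale): 927.52

Grand total: 2470.28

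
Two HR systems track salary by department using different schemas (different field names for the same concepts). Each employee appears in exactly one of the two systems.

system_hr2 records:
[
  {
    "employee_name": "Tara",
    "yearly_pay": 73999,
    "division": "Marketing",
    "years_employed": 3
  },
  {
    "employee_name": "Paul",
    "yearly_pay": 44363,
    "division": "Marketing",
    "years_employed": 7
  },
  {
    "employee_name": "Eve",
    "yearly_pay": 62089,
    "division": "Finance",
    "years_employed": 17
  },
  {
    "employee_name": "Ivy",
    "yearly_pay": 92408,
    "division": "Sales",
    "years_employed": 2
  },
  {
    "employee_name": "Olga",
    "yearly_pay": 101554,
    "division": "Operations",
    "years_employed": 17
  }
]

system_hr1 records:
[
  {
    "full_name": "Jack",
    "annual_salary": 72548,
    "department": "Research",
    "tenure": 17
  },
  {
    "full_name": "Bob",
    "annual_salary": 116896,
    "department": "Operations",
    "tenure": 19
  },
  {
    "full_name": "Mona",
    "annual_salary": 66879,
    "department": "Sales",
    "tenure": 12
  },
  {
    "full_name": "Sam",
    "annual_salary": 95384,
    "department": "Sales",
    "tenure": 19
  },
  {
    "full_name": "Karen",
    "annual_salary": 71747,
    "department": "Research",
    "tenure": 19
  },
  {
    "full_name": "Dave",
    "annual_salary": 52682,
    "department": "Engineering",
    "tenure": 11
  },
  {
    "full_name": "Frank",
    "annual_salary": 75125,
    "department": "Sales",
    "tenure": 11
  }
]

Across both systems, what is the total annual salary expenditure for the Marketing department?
118362

Schema mappings:
- "division" (system_hr2) = "department" (system_hr1) = department
- "yearly_pay" (system_hr2) = "annual_salary" (system_hr1) = salary

Marketing salaries from system_hr2: 118362
Marketing salaries from system_hr1: 0

Total: 118362 + 0 = 118362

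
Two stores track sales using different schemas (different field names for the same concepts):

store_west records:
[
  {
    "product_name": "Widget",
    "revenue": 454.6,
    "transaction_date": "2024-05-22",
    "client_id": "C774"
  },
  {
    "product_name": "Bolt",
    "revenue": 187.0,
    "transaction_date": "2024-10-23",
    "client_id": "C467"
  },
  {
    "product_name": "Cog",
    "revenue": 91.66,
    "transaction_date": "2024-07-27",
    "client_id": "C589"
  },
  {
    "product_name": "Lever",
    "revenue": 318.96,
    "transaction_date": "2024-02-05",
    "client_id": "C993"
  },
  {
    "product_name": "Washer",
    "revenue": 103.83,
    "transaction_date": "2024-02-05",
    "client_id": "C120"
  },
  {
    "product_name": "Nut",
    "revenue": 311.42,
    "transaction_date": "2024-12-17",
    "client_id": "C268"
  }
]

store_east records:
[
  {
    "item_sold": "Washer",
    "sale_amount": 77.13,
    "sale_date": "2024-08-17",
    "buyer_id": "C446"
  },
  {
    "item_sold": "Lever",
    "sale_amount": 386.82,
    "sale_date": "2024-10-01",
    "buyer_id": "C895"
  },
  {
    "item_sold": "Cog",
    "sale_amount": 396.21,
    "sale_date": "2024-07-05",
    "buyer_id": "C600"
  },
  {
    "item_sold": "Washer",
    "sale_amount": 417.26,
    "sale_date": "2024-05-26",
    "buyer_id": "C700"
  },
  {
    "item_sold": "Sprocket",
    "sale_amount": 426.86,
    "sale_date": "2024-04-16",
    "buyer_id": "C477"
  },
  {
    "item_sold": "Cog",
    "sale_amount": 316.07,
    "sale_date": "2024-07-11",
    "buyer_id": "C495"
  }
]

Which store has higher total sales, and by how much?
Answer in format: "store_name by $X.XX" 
store_east by $552.88

Schema mapping: "revenue" (store_west) = "sale_amount" (store_east) = sale amount

Total for store_west: 1467.47
Total for store_east: 2020.35

Difference: |1467.47 - 2020.35| = 552.88
store_east has higher sales by $552.88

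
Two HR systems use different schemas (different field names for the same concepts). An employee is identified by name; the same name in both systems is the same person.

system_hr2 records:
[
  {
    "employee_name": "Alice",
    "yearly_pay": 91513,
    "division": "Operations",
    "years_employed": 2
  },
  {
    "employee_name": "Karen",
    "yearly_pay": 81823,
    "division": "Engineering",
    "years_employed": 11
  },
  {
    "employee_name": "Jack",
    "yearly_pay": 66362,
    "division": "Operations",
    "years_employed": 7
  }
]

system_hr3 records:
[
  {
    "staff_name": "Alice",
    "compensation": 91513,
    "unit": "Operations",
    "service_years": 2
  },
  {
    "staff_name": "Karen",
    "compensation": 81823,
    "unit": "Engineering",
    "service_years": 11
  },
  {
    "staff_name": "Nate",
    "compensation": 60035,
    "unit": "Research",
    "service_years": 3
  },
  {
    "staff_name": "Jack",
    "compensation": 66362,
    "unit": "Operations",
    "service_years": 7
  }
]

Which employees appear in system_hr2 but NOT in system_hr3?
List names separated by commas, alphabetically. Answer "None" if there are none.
None

Schema mapping: "employee_name" (system_hr2) = "staff_name" (system_hr3) = employee name

Names in system_hr2: ['Alice', 'Jack', 'Karen']
Names in system_hr3: ['Alice', 'Jack', 'Karen', 'Nate']

In system_hr2 but not system_hr3: None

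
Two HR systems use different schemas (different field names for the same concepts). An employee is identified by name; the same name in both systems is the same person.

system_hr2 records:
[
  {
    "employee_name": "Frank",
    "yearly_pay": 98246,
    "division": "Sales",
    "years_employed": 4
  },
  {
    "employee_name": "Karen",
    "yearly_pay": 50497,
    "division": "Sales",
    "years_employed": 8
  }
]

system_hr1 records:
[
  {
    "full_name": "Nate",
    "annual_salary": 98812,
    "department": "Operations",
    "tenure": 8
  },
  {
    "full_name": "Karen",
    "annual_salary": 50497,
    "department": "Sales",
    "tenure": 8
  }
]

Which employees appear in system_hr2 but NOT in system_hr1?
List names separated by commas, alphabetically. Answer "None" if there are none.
Frank

Schema mapping: "employee_name" (system_hr2) = "full_name" (system_hr1) = employee name

Names in system_hr2: ['Frank', 'Karen']
Names in system_hr1: ['Karen', 'Nate']

In system_hr2 but not system_hr1: ['Frank']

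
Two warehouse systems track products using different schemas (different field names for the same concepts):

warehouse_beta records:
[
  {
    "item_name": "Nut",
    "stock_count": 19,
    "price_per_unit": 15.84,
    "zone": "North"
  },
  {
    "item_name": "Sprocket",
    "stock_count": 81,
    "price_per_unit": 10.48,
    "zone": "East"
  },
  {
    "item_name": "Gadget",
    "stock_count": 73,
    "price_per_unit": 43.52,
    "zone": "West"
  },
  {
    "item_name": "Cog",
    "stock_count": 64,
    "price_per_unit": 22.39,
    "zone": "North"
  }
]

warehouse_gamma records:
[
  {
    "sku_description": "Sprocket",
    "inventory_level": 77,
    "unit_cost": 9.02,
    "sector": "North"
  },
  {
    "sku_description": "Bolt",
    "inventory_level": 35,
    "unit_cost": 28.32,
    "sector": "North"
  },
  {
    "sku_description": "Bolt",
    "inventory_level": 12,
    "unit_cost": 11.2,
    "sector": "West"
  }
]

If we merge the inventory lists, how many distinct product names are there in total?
5

Schema mapping: "item_name" (warehouse_beta) = "sku_description" (warehouse_gamma) = product name

Products in warehouse_beta: ['Cog', 'Gadget', 'Nut', 'Sprocket']
Products in warehouse_gamma: ['Bolt', 'Sprocket']

Union (unique products): ['Bolt', 'Cog', 'Gadget', 'Nut', 'Sprocket']
Count: 5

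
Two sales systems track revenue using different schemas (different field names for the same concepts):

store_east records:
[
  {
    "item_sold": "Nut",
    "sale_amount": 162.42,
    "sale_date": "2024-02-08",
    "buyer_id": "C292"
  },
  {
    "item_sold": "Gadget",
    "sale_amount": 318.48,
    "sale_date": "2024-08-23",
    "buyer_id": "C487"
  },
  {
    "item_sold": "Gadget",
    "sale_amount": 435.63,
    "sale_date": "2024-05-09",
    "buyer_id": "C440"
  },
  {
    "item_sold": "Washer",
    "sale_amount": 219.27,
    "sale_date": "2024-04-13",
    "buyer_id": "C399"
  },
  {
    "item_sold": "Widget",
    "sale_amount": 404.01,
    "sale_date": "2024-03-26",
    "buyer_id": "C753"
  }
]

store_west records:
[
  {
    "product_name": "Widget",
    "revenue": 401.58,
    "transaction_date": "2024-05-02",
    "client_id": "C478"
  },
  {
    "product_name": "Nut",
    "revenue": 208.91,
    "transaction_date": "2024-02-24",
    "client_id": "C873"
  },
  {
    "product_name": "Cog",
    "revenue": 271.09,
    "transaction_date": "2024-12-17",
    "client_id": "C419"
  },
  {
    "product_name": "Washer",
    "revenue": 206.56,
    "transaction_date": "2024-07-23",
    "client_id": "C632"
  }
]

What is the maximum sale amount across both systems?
435.63

Reconcile: "sale_amount" (store_east) = "revenue" (store_west) = sale amount

Maximum in store_east: 435.63
Maximum in store_west: 401.58

Overall maximum: max(435.63, 401.58) = 435.63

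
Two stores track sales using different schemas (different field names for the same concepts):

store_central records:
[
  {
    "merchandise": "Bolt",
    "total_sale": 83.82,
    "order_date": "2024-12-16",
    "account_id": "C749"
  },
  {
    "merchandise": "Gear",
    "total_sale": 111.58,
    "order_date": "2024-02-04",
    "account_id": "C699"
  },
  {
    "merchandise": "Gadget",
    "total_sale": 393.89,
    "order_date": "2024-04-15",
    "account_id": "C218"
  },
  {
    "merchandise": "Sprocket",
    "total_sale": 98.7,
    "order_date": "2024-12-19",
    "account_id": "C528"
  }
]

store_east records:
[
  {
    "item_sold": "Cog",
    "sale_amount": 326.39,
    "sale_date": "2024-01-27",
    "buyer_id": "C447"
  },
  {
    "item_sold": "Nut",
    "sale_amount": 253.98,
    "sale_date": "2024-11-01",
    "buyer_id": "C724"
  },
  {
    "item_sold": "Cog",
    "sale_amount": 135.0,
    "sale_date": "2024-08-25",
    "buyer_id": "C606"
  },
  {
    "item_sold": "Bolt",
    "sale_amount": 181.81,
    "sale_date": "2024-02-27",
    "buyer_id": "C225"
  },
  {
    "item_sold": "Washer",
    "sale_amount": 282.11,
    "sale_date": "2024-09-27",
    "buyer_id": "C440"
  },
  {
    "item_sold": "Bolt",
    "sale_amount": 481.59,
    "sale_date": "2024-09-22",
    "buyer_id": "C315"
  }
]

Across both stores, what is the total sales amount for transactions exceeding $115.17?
2054.77

Schema mapping: "total_sale" (store_central) = "sale_amount" (store_east) = sale amount

Sum of sales > $115.17 in store_central: 393.89
Sum of sales > $115.17 in store_east: 1660.88

Total: 393.89 + 1660.88 = 2054.77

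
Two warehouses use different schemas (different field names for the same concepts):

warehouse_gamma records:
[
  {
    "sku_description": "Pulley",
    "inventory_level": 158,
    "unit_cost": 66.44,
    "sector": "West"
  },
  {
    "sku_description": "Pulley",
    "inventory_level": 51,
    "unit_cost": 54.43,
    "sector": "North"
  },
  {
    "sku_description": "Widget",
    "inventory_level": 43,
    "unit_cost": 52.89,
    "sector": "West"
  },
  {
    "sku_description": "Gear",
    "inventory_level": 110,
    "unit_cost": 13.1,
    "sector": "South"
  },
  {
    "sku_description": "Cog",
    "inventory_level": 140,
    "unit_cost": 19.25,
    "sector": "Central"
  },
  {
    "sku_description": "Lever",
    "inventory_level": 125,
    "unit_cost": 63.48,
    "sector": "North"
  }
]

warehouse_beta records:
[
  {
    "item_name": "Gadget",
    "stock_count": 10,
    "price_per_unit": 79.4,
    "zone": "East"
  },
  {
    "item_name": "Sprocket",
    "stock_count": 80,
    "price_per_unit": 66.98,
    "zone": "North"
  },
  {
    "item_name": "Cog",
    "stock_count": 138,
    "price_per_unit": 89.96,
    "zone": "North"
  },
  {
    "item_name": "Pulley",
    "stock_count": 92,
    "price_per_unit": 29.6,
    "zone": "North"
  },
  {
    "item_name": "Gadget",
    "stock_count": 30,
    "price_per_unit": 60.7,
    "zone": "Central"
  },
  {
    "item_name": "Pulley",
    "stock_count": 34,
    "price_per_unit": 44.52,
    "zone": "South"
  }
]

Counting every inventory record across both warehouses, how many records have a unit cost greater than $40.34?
9

Schema mapping: "unit_cost" (warehouse_gamma) = "price_per_unit" (warehouse_beta) = unit cost

Records > $40.34 in warehouse_gamma: 4
Records > $40.34 in warehouse_beta: 5

Total count: 4 + 5 = 9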